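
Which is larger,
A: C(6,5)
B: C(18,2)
B

Working:
A=C(6,5)=6, B=C(18,2)=153.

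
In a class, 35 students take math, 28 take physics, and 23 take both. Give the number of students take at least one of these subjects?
40

Reasoning: |A∪B| = |A|+|B|-|A∩B| = 35+28-23 = 40.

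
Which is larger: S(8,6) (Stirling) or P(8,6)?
P(8,6)

Explanation: S(8,6) = 6·S(7,6) + S(7,5) = 6·21 + 140 = 266; P(8,6) = 20,160.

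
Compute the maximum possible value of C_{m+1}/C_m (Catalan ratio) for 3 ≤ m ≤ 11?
46/13

Solution: C_{m+1}/C_m = 2(2m+1)/(m+2), which increases with m. Maximum at m = 11: 2·23/13 = 46/13.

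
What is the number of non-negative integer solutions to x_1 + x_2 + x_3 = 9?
55

C(9+3-1, 3-1) = 55.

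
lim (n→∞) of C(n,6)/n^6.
1/720

Working:
C(n,6) ≈ n^6/6! for large n. Limit = 1/6! = 1/720.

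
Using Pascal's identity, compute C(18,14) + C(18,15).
3,876

Reasoning: C(18,14) + C(18,15) = C(19,15) = 3,876.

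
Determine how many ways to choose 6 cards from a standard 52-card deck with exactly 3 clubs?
13 clubs and 39 non-clubs: C(13,3) × C(39,3) = 286 × 9139 = 2,613,754.
Final answer: 2,613,754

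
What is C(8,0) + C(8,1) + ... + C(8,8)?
256

Explanation: Sum of binomial coefficients = 2^8 = 256.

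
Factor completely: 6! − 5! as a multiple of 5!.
5 × 5! = 600
6! − 5! = 6·5! − 5! = (6 − 1)·5! = 5 × 5! = 600.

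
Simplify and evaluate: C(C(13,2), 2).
3,003
C(13,2) = 78, then C(78, 2) = 3,003.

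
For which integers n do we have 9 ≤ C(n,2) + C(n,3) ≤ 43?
4, 5, 6
C(3,2)+C(3,3)=4; C(4,2)+C(4,3)=10; C(5,2)+C(5,3)=20; C(6,2)+C(6,3)=35; C(7,2)+C(7,3)=56. So valid n = 4, 5, 6.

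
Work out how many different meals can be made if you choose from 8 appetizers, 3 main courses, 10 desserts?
240
By the multiplication principle: 8 × 3 × 10 = 240.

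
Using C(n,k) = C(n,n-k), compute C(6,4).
15

Solution: C(6,4) = C(6,2) = 15.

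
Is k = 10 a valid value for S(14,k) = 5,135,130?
No

Working:
S(14,10) = 10·S(13,10) + S(13,9) = 10·39,325 + 359,502 = 752,752, which does not equal 5,135,130.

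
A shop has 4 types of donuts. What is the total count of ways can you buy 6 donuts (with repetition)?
Stars and bars: C(6+4-1, 6) = C(9, 6) = 84.
Final answer: 84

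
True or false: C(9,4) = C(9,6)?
False

C(9,4) = 126 but C(9,6) = 84; symmetry gives C(9,4) = C(9,5), not C(9,6).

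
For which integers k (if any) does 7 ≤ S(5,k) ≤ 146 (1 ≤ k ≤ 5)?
2, 3, 4

Reasoning: S(5,1)=1; S(5,2)=15; S(5,3)=25; S(5,4)=10; S(5,5)=1. So valid k = 2, 3, 4.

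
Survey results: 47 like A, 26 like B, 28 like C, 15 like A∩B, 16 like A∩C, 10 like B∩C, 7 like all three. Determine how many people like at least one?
67
|A∪B∪C| = 47+26+28-15-16-10+7 = 67.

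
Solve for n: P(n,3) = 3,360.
P(n,3) = n(n−1)(n−2) is increasing in n; n(n−1)(n−2) ≈ (n−1)^3 = 3,360 gives n ≈ 16.0. Check: P(14,3) = 2,184, P(15,3) = 2,730, P(16,3) = 3,360 ✓. So n = 16.

Answer: 16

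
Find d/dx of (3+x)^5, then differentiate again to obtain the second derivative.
First derivative: 5(3+x)^{4}. Second derivative: 5·4·(3+x)^{3} = 20(3+x)^{3}.

Answer: 20(3+x)^3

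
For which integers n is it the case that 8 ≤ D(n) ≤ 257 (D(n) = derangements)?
4, 5

Using D(n) = (n−1)[D(n−1) + D(n−2)] with D(1)=0, D(2)=1: D(3)=2; D(4)=9; D(5)=44; D(6)=265. So valid n = 4, 5.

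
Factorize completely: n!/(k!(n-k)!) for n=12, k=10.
C(12,10) = 66

Solution: This is the binomial coefficient C(12,10) = 66.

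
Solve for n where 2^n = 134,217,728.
27

Explanation: 134,217,728 = 1,024 × 1,024 × 128 = 2^10 × 2^10 × 2^7 = 2^27, so n = 27.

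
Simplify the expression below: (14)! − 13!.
80,951,270,400

Reasoning: (14)! − 13! = (14)·13! − 13! = (14−1)·13! = 13·13! = 80,951,270,400.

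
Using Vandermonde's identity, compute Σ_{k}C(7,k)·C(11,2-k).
153

Reasoning: = C(7+11,2) = C(18,2) = 153.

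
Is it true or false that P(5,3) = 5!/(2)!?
True

Reasoning: Permutation formula P(n,k) = n!/(n-k)!: 5!/2! = 120/2 = 60 = P(5,3). The statement holds.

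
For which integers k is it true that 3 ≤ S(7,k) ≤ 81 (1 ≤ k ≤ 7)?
2, 6

Working:
S(7,1)=1; S(7,2)=63; S(7,3)=301; S(7,4)=350; S(7,5)=140; S(7,6)=21; S(7,7)=1. So valid k = 2, 6.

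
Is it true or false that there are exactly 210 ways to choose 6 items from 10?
C(10,6) = 210.
Final answer: True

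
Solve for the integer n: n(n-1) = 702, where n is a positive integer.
n² − n − 702 = 0, so n = (1 ± √(1 + 4·702))/2 = (1 ± √2,809)/2 = (1 ± 53)/2, i.e. n = 27 or n = -26. Taking the positive root, n = 27 (check: 27×26 = 702).

Answer: 27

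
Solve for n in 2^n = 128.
2^7 = 128, so n = 7.

Answer: 7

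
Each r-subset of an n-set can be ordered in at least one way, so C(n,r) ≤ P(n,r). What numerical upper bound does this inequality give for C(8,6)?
20,160

Reasoning: P(8,6) = 8·7·6·5·4·3 = 20,160, so C(8,6) ≤ 20,160. (The bound is loose by a factor of 6! = 720: C(8,6) = 20,160/720 = 28.)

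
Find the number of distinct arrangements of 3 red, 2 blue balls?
Multinomial: 5!/(3! × 2!) = 10.
Final answer: 10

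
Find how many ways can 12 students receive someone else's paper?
176,214,841

Using D(n) = (n-1)[D(n-1) + D(n-2)]:
D(12) = (12-1) × [D(11) + D(10)]
      = 11 × [14684570 + 1334961]
      = 11 × 16019531
      = 176,214,841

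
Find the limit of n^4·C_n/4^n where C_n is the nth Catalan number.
∞

Working:
C_n ~ 4^n/(n^(3/2)√π), so n^4·C_n/4^n ~ n^(4 − 3/2)/√π → ∞.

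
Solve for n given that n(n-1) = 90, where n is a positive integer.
10

n² − n − 90 = 0, so n = (1 ± √(1 + 4·90))/2 = (1 ± √361)/2 = (1 ± 19)/2, i.e. n = 10 or n = -9. Taking the positive root, n = 10 (check: 10×9 = 90).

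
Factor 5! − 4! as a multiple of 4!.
4 × 4! = 96

Reasoning: 5! − 4! = 5·4! − 4! = (5 − 1)·4! = 4 × 4! = 96.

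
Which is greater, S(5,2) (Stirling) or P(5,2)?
P(5,2)
S(5,2) = 2·S(4,2) + S(4,1) = 2·7 + 1 = 15; P(5,2) = 20.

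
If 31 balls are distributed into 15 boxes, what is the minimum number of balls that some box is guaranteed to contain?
3

Explanation: Pigeonhole: ⌈31/15⌉ = 3.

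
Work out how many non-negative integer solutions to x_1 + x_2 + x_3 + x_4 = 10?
286
C(10+4-1, 4-1) = 286.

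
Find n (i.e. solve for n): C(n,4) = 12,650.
25

Solution: C(n,4) = n(n−1)(n−2)(n−3)/4! is increasing in n, and n(n−1)(n−2)(n−3) = 4!·12,650 = 303,600 ≈ (n−1.5)^4 gives n ≈ 25.0. Check: C(23,4) = 8,855, C(24,4) = 10,626, C(25,4) = 12,650 ✓. So n = 25.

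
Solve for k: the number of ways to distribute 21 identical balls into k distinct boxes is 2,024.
Stars and bars: the count is C(21+k−1, k−1), increasing in k. k=2: C(22,1) = 22, k=3: C(23,2) = 253, k=4: C(24,3) = 2,024 ✓. So k = 4.

Answer: 4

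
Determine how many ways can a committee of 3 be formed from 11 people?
165

C(11,3) = 11! / (3! × (11-3)!)
         = 11! / (3! × 8!)
         = 165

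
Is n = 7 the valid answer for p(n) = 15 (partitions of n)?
Yes

Pentagonal recurrence p(n) = p(n−1) + p(n−2) − p(n−5) − p(n−7) + …: p(7) = p(6) + p(5) − p(2) − p(0) = 11 + 7 − 2 − 1 = 15, which equals 15.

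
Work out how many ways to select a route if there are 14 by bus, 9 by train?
23

Working:
By the addition principle: 14 + 9 = 23.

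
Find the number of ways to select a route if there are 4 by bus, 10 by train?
By the addition principle: 4 + 10 = 14.

Answer: 14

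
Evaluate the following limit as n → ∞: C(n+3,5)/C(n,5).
Both numerator and denominator grow as n^5/5! for large n, so the ratio → 1.

Answer: 1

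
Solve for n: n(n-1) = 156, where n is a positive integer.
13
n² − n − 156 = 0, so n = (1 ± √(1 + 4·156))/2 = (1 ± √625)/2 = (1 ± 25)/2, i.e. n = 13 or n = -12. Taking the positive root, n = 13 (check: 13×12 = 156).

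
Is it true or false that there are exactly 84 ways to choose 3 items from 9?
True

C(9,3) = 84.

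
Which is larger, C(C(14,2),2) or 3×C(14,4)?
C(C(14,2),2)

Reasoning: C(C(14,2),2)=4,095, 3×C(14,4)=3,003.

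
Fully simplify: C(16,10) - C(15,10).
C(16,10) - C(15,10) = C(15,9) = 5,005.
Final answer: 5,005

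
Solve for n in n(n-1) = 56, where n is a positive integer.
n² − n − 56 = 0, so n = (1 ± √(1 + 4·56))/2 = (1 ± √225)/2 = (1 ± 15)/2, i.e. n = 8 or n = -7. Taking the positive root, n = 8 (check: 8×7 = 56).

Answer: 8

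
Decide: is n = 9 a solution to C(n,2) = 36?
C(9,2) = 9·8/2! = 72/2 = 36, which equals 36.
Final answer: Yes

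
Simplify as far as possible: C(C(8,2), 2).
C(8,2) = 28, then C(28, 2) = 378.

Answer: 378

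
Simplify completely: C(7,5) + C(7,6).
28

Working:
By Pascal's identity: C(8,6) = 28.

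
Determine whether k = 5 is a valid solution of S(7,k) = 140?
Yes
S(7,5) = 5·S(6,5) + S(6,4) = 5·15 + 65 = 140, which equals 140.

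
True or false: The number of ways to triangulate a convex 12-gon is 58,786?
False

Working:
Triangulations of a convex 12-gon are counted by the Catalan number C_10: C_10 = C(20,10)/(10+1) = 184,756/11 = 16,796.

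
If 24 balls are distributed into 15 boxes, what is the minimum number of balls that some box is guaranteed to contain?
2
Pigeonhole: ⌈24/15⌉ = 2.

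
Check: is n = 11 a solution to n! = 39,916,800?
Yes
11! = 11·10! = 11·3,628,800 = 39,916,800, which equals 39,916,800.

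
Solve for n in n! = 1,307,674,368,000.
15

Reasoning: n! is strictly increasing. 13! = 6,227,020,800, 14! = 87,178,291,200, 15! = 1,307,674,368,000 ✓. So n = 15.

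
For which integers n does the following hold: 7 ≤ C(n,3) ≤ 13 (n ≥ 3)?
C(4,3)=4; C(5,3)=10; C(6,3)=20. So valid n = 5.

Answer: 5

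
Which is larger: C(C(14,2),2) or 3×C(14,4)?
C(C(14,2),2)

Reasoning: C(C(14,2),2)=4,095, 3×C(14,4)=3,003.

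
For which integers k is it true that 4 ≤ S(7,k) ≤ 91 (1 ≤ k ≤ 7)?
S(7,1)=1; S(7,2)=63; S(7,3)=301; S(7,4)=350; S(7,5)=140; S(7,6)=21; S(7,7)=1. So valid k = 2, 6.
Final answer: 2, 6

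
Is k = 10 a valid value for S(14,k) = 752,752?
Yes

S(14,10) = 10·S(13,10) + S(13,9) = 10·39,325 + 359,502 = 752,752, which equals 752,752.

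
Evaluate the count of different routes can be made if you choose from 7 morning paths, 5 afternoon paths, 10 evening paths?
350

Reasoning: By the multiplication principle: 7 × 5 × 10 = 350.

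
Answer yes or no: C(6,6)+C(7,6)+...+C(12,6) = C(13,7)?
Yes

Explanation: Hockey stick identity gives Σ = C(13,7) = 1,716; RHS C(13,7) = 1,716.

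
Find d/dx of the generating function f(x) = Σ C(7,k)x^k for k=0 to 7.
Σ k·C(7,k)x^(k-1) for k=1 to 7

Term-by-term differentiation gives Σ k·C(7,k)x^{k-1} for k=1 to 7.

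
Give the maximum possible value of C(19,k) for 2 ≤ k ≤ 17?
C(19,k) is maximised at the centre of the row: C(19,9) = 92,378.

Answer: 92,378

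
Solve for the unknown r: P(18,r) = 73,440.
4

Working:
P(18,r) = 18·17·…·(18−r+1), a product of r factors. Multiplying down from 18: 18 = 18; 18·17 = 306; 18·17·16 = 4,896; 18·17·16·15 = 73,440 ✓ (4 factors). So r = 4.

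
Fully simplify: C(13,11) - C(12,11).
66

Explanation: C(13,11) - C(12,11) = C(12,10) = 66.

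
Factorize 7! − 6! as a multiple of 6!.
6 × 6! = 4,320

7! − 6! = 7·6! − 6! = (7 − 1)·6! = 6 × 6! = 4,320.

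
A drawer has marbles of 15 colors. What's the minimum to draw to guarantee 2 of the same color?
16

Working:
Worst case: 1 of each = 15. One more: 16.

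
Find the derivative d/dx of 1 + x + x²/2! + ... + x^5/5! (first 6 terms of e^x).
1 + x + x²/2! + ... + x^4/4!
Differentiating term by term gives the first 5 terms of e^x.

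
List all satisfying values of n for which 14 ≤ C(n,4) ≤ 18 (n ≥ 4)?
6

Explanation: C(5,4)=5; C(6,4)=15; C(7,4)=35. So valid n = 6.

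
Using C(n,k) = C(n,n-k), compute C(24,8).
C(24,8) = C(24,16) = 735,471.

Answer: 735,471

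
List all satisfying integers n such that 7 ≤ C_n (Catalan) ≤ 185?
4, 5, 6

Solution: C_3=5; C_4=14; C_5=42; C_6=132; C_7=429. So valid n = 4, 5, 6.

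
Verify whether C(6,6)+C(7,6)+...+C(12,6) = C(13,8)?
False

Working:
Hockey stick identity gives Σ = C(13,7) = 1,716; RHS C(13,8) = 1,287.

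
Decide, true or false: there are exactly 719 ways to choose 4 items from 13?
False
C(13,4) = 715 ≠ 719.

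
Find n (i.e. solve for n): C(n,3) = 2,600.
26
C(n,3) = n(n−1)(n−2)/3! is increasing in n, and n(n−1)(n−2) = 3!·2,600 = 15,600 ≈ (n−1)^3 gives n ≈ 26.0. Check: C(24,3) = 2,024, C(25,3) = 2,300, C(26,3) = 2,600 ✓. So n = 26.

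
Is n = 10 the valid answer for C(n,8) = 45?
Yes

Solution: C(10,8) = 10·9·8·7·6·5·4·3/8! = 1,814,400/40,320 = 45, which equals 45.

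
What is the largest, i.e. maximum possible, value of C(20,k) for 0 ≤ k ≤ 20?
184,756

Explanation: Maximum at k = 10: C(20,10) = 184,756.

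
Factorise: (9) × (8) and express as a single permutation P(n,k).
Product of 2 consecutive descending integers starting at 9: P(9,2) = 9!/7! = 72.
Final answer: P(9,2) = 9!/(7)!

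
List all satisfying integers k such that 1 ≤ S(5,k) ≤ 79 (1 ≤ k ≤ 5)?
1, 2, 3, 4, 5

S(5,1)=1; S(5,2)=15; S(5,3)=25; S(5,4)=10; S(5,5)=1. So valid k = 1, 2, 3, 4, 5.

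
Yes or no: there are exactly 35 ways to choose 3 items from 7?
Yes

C(7,3) = 35.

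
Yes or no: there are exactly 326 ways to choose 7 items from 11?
C(11,7) = 330 ≠ 326.

Answer: No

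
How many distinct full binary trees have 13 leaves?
Using the Catalan number formula: C_n = C(2n, n) / (n+1)
C_12 = C(24, 12) / (12+1)
     = 2704156 / 13
     = 208,012
Final answer: 208,012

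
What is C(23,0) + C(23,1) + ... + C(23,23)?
Sum of binomial coefficients = 2^23 = 8,388,608.
Final answer: 8,388,608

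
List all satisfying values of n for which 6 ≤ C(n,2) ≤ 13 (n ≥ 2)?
4, 5

Reasoning: C(3,2)=3; C(4,2)=6; C(5,2)=10; C(6,2)=15. So valid n = 4, 5.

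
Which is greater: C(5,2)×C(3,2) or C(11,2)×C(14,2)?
C(11,2)×C(14,2)

C(5,2)×C(3,2)=30, C(11,2)×C(14,2)=5,005.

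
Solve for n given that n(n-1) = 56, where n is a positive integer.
8

Reasoning: n² − n − 56 = 0, so n = (1 ± √(1 + 4·56))/2 = (1 ± √225)/2 = (1 ± 15)/2, i.e. n = 8 or n = -7. Taking the positive root, n = 8 (check: 8×7 = 56).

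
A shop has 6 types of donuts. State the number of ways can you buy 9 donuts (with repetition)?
Stars and bars: C(9+6-1, 9) = C(14, 9) = 2,002.
Final answer: 2,002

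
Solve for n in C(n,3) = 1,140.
20

Working:
C(n,3) = n(n−1)(n−2)/3! is increasing in n, and n(n−1)(n−2) = 3!·1,140 = 6,840 ≈ (n−1)^3 gives n ≈ 20.0. Check: C(18,3) = 816, C(19,3) = 969, C(20,3) = 1,140 ✓. So n = 20.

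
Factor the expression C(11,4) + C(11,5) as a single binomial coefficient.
C(12,5)

Solution: By Pascal's identity: C(11,4) + C(11,5) = C(12,5) = 792.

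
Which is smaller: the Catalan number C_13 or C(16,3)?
C(16,3)
C_13 = C(26,13)/(13+1) = 10,400,600/14 = 742,900; C(16,3) = 560.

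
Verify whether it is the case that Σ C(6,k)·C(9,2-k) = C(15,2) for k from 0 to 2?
True
Vandermonde's identity gives C(15,2) = 105; RHS C(15,2) = 105.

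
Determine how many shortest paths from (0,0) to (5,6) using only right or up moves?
462

Reasoning: Choose 5 rights from 11 moves: C(11,5) = 462.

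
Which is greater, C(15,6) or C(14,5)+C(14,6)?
Equal
By Pascal's identity: C(15,6) = C(14,5)+C(14,6) = 5,005. Equal.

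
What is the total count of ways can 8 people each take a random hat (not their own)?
14,833

Explanation: Using D(n) = (n-1)[D(n-1) + D(n-2)]:
D(8) = (8-1) × [D(7) + D(6)]
      = 7 × [1854 + 265]
      = 7 × 2119
      = 14,833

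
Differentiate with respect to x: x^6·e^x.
(6x^5 + x^6)e^x

Product rule: d/dx[x^6]·e^x + x^6·d/dx[e^x] = 6x^{5}e^x + x^6e^x.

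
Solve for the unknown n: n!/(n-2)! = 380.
20
n!/(n-2)! = n×(n-1), a product of 2 consecutive integers ≈ (n−0.5)^2. 380^(1/2) + 0.5 ≈ 20.0; check n = 20: 20×19 = 380 ✓. So n = 20.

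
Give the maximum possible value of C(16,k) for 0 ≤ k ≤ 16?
Maximum at k = 8: C(16,8) = 12,870.
Final answer: 12,870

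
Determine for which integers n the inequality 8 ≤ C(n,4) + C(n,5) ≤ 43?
6

C(5,4)+C(5,5)=6; C(6,4)+C(6,5)=21; C(7,4)+C(7,5)=56. So valid n = 6.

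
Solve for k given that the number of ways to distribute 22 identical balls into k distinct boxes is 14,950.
5
Stars and bars: the count is C(22+k−1, k−1), increasing in k. k=3: C(24,2) = 276, k=4: C(25,3) = 2,300, k=5: C(26,4) = 14,950 ✓. So k = 5.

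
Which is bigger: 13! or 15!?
15!
13!=6,227,020,800, 15!=1,307,674,368,000. 15! > 13!.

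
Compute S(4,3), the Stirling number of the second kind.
Using the Stirling recurrence: S(n,k) = k·S(n-1,k) + S(n-1,k-1)
S(4,3) = 3·S(3,3) + S(3,2)
         = 3·1 + 3
         = 3 + 3
         = 6
Final answer: 6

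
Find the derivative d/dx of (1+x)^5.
5(1+x)^4

Using the power rule: d/dx (1+x)^5 = 5(1+x)^{4}.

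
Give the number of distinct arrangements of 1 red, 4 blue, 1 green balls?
30

Working:
Multinomial: 6!/(1! × 4! × 1!) = 30.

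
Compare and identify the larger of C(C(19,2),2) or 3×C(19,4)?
C(C(19,2),2)

Reasoning: C(C(19,2),2)=14,535, 3×C(19,4)=11,628.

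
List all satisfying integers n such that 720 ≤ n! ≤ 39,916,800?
6, 7, 8, 9, 10, 11

n! is strictly increasing; 6! = 720 and 11! = 39,916,800, so valid n = 6, 7, 8, 9, 10, 11.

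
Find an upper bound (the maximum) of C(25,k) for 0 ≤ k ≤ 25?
5,200,300

Explanation: Maximum at k = 12 or k = 13: C(25,12) = 5,200,300.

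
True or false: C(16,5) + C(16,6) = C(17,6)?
True

Solution: Pascal's identity C(n,k) + C(n,k+1) = C(n+1,k+1): 4,368 + 8,008 = 12,376 = C(17,6).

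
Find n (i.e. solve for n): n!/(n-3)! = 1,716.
13

Reasoning: n!/(n-3)! = n×(n-1)×(n-2), a product of 3 consecutive integers ≈ (n−1)^3. 1,716^(1/3) + 1 ≈ 13.0; check n = 13: 13×12×11 = 1,716 ✓. So n = 13.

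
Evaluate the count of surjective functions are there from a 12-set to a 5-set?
Onto functions = 5! × S(12,5)
First compute S(12,5) via recurrence:
Using the Stirling recurrence: S(n,k) = k·S(n-1,k) + S(n-1,k-1)
S(12,5) = 5·S(11,5) + S(11,4)
         = 5·246730 + 145750
         = 1233650 + 145750
         = 1,379,400
Then: 120 × 1379400 = 165,528,000
Final answer: 165,528,000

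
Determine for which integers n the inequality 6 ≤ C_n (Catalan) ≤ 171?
4, 5, 6

Solution: C_3=5; C_4=14; C_5=42; C_6=132; C_7=429. So valid n = 4, 5, 6.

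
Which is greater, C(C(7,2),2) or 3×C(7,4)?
C(C(7,2),2)

Working:
C(C(7,2),2)=210, 3×C(7,4)=105.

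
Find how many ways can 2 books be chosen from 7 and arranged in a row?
P(7,2) = 7!/(7-2)! = 42.
Final answer: 42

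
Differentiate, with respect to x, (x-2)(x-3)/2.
(2x - 5)/2

d/dx[(x-2)(x-3)] = (x-3) + (x-2) = 2x - 5. Dividing by 2 gives (2x - 5)/2.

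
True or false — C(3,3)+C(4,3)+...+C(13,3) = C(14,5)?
False

Solution: Hockey stick identity gives Σ = C(14,4) = 1,001; RHS C(14,5) = 2,002.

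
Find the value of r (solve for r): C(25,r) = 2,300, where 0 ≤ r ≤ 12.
3
C(25,r) is increasing for 0 ≤ r ≤ 12. Stepping up (C(25,r+1) = C(25,r)·(25−r)/(r+1)): C(25,1) = 25, C(25,2) = 300, C(25,3) = 2,300 ✓. So r = 3.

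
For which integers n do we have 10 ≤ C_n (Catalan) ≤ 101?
C_3=5; C_4=14; C_5=42; C_6=132. So valid n = 4, 5.
Final answer: 4, 5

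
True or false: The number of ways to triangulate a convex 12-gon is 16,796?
Triangulations of a convex 12-gon are counted by the Catalan number C_10: C_10 = C(20,10)/(10+1) = 184,756/11 = 16,796.

Answer: True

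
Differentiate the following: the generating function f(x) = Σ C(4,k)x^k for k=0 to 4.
Σ k·C(4,k)x^(k-1) for k=1 to 4

Working:
Term-by-term differentiation gives Σ k·C(4,k)x^{k-1} for k=1 to 4.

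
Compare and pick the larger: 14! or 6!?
14!=87,178,291,200, 6!=720. 14! > 6!.
Final answer: 14!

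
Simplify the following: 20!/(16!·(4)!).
4,845
This is C(20,16) = 4,845.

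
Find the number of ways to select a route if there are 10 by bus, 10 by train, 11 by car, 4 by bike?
35

By the addition principle: 10 + 10 + 11 + 4 = 35.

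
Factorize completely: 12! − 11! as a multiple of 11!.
11 × 11! = 439,084,800
12! − 11! = 12·11! − 11! = (12 − 1)·11! = 11 × 11! = 439,084,800.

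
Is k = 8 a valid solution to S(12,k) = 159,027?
S(12,8) = 8·S(11,8) + S(11,7) = 8·11,880 + 63,987 = 159,027, which equals 159,027.

Answer: Yes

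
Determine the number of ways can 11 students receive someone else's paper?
Using D(n) = (n-1)[D(n-1) + D(n-2)]:
D(11) = (11-1) × [D(10) + D(9)]
      = 10 × [1334961 + 133496]
      = 10 × 1468457
      = 14,684,570
Final answer: 14,684,570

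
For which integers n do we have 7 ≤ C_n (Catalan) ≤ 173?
C_3=5; C_4=14; C_5=42; C_6=132; C_7=429. So valid n = 4, 5, 6.
Final answer: 4, 5, 6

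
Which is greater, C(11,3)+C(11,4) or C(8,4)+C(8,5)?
C(11,3)+C(11,4)

Reasoning: First=495, Second=126.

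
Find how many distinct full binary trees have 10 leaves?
4,862
Using the Catalan number formula: C_n = C(2n, n) / (n+1)
C_9 = C(18, 9) / (9+1)
     = 48620 / 10
     = 4,862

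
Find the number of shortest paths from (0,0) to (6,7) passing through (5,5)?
To (5,5): C(10,5)=252. From there: C(3,1)=3. Total: 756.
Final answer: 756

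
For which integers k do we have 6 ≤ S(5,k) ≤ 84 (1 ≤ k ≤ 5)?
2, 3, 4

Explanation: S(5,1)=1; S(5,2)=15; S(5,3)=25; S(5,4)=10; S(5,5)=1. So valid k = 2, 3, 4.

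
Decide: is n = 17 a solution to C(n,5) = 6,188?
Yes

C(17,5) = 17·16·15·14·13/5! = 742,560/120 = 6,188, which equals 6,188.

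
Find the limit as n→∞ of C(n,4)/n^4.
C(n,4) ≈ n^4/4! for large n. Limit = 1/4! = 1/24.
Final answer: 1/24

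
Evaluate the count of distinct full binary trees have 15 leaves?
2,674,440

Reasoning: Using the Catalan number formula: C_n = C(2n, n) / (n+1)
C_14 = C(28, 14) / (14+1)
     = 40116600 / 15
     = 2,674,440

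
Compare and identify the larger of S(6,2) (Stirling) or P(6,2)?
S(6,2)

Solution: S(6,2) = 2·S(5,2) + S(5,1) = 2·15 + 1 = 31; P(6,2) = 30.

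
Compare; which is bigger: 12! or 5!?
12!

Explanation: 12!=479,001,600, 5!=120. 12! > 5!.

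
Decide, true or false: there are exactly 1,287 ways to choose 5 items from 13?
True

Reasoning: C(13,5) = 1,287.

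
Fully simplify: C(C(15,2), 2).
5,460

Working:
C(15,2) = 105, then C(105, 2) = 5,460.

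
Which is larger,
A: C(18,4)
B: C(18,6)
B

Explanation: A=C(18,4)=3,060, B=C(18,6)=18,564.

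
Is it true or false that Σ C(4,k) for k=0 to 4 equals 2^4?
True

Solution: Binomial theorem: Σ C(4,k) = (1+1)^4 = 2^4 = 16; RHS 2^4 = 16.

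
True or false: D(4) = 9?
Derangements of 4 elements: D(4) = (4-1)·[D(3) + D(2)] = 3·[2 + 1] = 9.

Answer: True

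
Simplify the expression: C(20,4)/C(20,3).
17/4

Working:
C(n,k+1)/C(n,k) = (n−k)/(k+1). Here (20−3)/(3+1) = 17/4 = 17/4.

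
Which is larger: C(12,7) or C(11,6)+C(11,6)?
C(11,6)+C(11,6)
C(12,7)=792; C(11,6)+C(11,6)=462+462=924.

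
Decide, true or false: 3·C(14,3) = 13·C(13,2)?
False

Working:
Absorption identity k·C(n,k) = n·C(n-1,k-1). LHS = 3·364 = 1,092; RHS = 13·78 = 1,014.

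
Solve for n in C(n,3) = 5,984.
34

Explanation: C(n,3) = n(n−1)(n−2)/3! is increasing in n, and n(n−1)(n−2) = 3!·5,984 = 35,904 ≈ (n−1)^3 gives n ≈ 34.0. Check: C(32,3) = 4,960, C(33,3) = 5,456, C(34,3) = 5,984 ✓. So n = 34.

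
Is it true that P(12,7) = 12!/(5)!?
True

Solution: Permutation formula P(n,k) = n!/(n-k)!: 12!/5! = 479,001,600/120 = 3,991,680 = P(12,7). The statement holds.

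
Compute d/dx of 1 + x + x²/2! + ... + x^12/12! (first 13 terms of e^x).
1 + x + x²/2! + ... + x^11/11!
Differentiating term by term gives the first 12 terms of e^x.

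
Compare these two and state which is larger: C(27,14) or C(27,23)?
C(27,14)=20,058,300, C(27,23)=17,550.

Answer: C(27,14)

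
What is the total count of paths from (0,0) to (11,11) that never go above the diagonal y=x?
Counted by the Catalan number C_11: C_11 = C(22,11)/(11+1) = 705,432/12 = 58,786.
Final answer: 58,786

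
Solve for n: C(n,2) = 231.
22

C(n,2) = n(n−1)/2! is increasing in n, and n(n−1) = 2!·231 = 462 ≈ (n−0.5)^2 gives n ≈ 22.0. Check: C(20,2) = 190, C(21,2) = 210, C(22,2) = 231 ✓. So n = 22.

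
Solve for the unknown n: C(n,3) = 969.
19

C(n,3) = n(n−1)(n−2)/3! is increasing in n, and n(n−1)(n−2) = 3!·969 = 5,814 ≈ (n−1)^3 gives n ≈ 19.0. Check: C(17,3) = 680, C(18,3) = 816, C(19,3) = 969 ✓. So n = 19.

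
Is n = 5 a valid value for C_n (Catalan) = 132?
No

Solution: C_5 = C(10,5)/(5+1) = 252/6 = 42, which does not equal 132.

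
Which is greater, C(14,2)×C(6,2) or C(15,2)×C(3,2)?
C(14,2)×C(6,2)

C(14,2)×C(6,2)=1,365, C(15,2)×C(3,2)=315.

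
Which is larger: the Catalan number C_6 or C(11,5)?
C(11,5)

C_6 = C(12,6)/(6+1) = 924/7 = 132; C(11,5) = 462.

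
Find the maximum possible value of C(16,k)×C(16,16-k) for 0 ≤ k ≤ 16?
165,636,900
C(16,k)·C(16,16-k) = C(16,k)², maximised at the centre k = 8: C(16,8)² = 165,636,900.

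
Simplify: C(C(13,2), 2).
3,003

Working:
C(13,2) = 78, then C(78, 2) = 3,003.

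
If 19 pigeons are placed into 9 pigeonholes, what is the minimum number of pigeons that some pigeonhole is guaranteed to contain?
Pigeonhole: ⌈19/9⌉ = 3.
Final answer: 3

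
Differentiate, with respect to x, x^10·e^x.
(10x^9 + x^10)e^x

Product rule: d/dx[x^10]·e^x + x^10·d/dx[e^x] = 10x^{9}e^x + x^10e^x.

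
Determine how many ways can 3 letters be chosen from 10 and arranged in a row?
720

Explanation: P(10,3) = 10!/(10-3)! = 720.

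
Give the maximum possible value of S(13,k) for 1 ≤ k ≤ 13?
9,321,312

Explanation: Row S(13,k) for k = 1..13 (via S(n,k) = k·S(n−1,k) + S(n−1,k−1)): 1, 4,095, 261,625, 2,532,530, 7,508,501, 9,321,312, 5,715,424, 1,899,612, 359,502, 39,325, 2,431, 78, 1. The row is unimodal; maximum at k = 6: 9,321,312.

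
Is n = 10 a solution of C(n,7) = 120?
Yes

Reasoning: C(10,7) = 10·9·8·7·6·5·4/7! = 604,800/5,040 = 120, which equals 120.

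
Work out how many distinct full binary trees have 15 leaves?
2,674,440
Using the Catalan number formula: C_n = C(2n, n) / (n+1)
C_14 = C(28, 14) / (14+1)
     = 40116600 / 15
     = 2,674,440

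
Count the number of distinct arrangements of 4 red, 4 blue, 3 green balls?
11,550

Explanation: Multinomial: 11!/(4! × 4! × 3!) = 11,550.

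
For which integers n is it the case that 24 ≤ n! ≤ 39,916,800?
4, 5, 6, 7, 8, 9, 10, 11

Solution: n! is strictly increasing; 4! = 24 and 11! = 39,916,800, so valid n = 4, 5, 6, 7, 8, 9, 10, 11.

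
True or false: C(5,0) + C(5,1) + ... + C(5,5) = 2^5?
True
Binomial theorem with x = y = 1: Σ C(5,i) = (1+1)^5 = 2^5 = 32. The statement holds.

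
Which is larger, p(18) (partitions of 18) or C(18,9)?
Pentagonal recurrence p(n) = p(n−1) + p(n−2) − p(n−5) − p(n−7) + …: p(18) = p(17) + p(16) − p(13) − p(11) + p(6) + p(3) = 297 + 231 − 101 − 56 + 11 + 3 = 385; C(18,9) = 48,620.

Answer: C(18,9)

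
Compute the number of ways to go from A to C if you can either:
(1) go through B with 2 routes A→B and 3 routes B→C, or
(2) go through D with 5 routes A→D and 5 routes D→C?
31

Route via B: 2×3=6. Route via D: 5×5=25. Total: 31.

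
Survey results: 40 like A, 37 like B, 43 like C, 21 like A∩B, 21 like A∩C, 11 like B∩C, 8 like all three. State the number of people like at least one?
75

Solution: |A∪B∪C| = 40+37+43-21-21-11+8 = 75.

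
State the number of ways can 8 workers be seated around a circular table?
5,040

Working:
Circular arrangements: (8-1)! = 5,040.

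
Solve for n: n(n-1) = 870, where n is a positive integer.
30

Reasoning: n² − n − 870 = 0, so n = (1 ± √(1 + 4·870))/2 = (1 ± √3,481)/2 = (1 ± 59)/2, i.e. n = 30 or n = -29. Taking the positive root, n = 30 (check: 30×29 = 870).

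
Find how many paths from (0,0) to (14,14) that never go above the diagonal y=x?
2,674,440

Reasoning: Counted by the Catalan number C_14: C_14 = C(28,14)/(14+1) = 40,116,600/15 = 2,674,440.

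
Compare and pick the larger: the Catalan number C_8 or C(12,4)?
C_8 = C(16,8)/(8+1) = 12,870/9 = 1,430; C(12,4) = 495.

Answer: C_8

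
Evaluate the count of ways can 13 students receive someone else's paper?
2,290,792,932

Using D(n) = (n-1)[D(n-1) + D(n-2)]:
D(13) = (13-1) × [D(12) + D(11)]
      = 12 × [176214841 + 14684570]
      = 12 × 190899411
      = 2,290,792,932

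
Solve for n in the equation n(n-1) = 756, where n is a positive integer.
28
n² − n − 756 = 0, so n = (1 ± √(1 + 4·756))/2 = (1 ± √3,025)/2 = (1 ± 55)/2, i.e. n = 28 or n = -27. Taking the positive root, n = 28 (check: 28×27 = 756).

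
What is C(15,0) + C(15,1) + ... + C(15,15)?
32,768

Sum of binomial coefficients = 2^15 = 32,768.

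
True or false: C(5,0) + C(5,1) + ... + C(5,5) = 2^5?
True

Working:
Binomial theorem with x = y = 1: Σ C(5,i) = (1+1)^5 = 2^5 = 32. The statement holds.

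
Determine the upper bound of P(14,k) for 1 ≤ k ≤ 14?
P(14,k) increases in k, so maximum at k = 14: 14! = 87,178,291,200.
Final answer: 87,178,291,200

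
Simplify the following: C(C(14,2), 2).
4,095

Solution: C(14,2) = 91, then C(91, 2) = 4,095.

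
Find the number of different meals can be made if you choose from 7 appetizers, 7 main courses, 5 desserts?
By the multiplication principle: 7 × 7 × 5 = 245.
Final answer: 245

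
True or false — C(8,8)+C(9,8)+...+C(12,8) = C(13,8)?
False

Explanation: Hockey stick identity gives Σ = C(13,9) = 715; RHS C(13,8) = 1,287.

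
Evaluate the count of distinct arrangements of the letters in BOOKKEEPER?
151,200

Word has 10 letters (B=1, O=2, K=2, E=3, P=1, R=1). Arrangements: 10!/Π(k!) = 151,200.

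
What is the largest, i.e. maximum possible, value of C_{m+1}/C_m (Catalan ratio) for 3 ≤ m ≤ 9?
C_{m+1}/C_m = 2(2m+1)/(m+2), which increases with m. Maximum at m = 9: 2·19/11 = 38/11.
Final answer: 38/11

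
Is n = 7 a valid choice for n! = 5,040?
Yes

Solution: 7! = 7·6! = 7·720 = 5,040, which equals 5,040.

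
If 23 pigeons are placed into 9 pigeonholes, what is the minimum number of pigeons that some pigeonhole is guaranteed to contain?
3
Pigeonhole: ⌈23/9⌉ = 3.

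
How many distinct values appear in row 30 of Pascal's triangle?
16
Row 30 has entries C(30,0)..C(30,30); by symmetry C(30,k)=C(30,30-k), giving 16 distinct values.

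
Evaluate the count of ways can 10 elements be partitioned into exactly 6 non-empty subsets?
22,827

Explanation: This equals S(10,6), the Stirling number of the 2nd kind.
Using the Stirling recurrence: S(n,k) = k·S(n-1,k) + S(n-1,k-1)
S(10,6) = 6·S(9,6) + S(9,5)
         = 6·2646 + 6951
         = 15876 + 6951
         = 22,827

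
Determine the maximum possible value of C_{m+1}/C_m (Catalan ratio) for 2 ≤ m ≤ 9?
38/11
C_{m+1}/C_m = 2(2m+1)/(m+2), which increases with m. Maximum at m = 9: 2·19/11 = 38/11.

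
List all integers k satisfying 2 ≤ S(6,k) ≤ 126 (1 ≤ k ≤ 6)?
2, 3, 4, 5

Explanation: S(6,1)=1; S(6,2)=31; S(6,3)=90; S(6,4)=65; S(6,5)=15; S(6,6)=1. So valid k = 2, 3, 4, 5.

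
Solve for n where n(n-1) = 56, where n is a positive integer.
8

Solution: n² − n − 56 = 0, so n = (1 ± √(1 + 4·56))/2 = (1 ± √225)/2 = (1 ± 15)/2, i.e. n = 8 or n = -7. Taking the positive root, n = 8 (check: 8×7 = 56).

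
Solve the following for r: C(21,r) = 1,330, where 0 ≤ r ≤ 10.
3

C(21,r) is increasing for 0 ≤ r ≤ 10. Stepping up (C(21,r+1) = C(21,r)·(21−r)/(r+1)): C(21,1) = 21, C(21,2) = 210, C(21,3) = 1,330 ✓. So r = 3.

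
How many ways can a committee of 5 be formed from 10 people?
C(10,5) = 10! / (5! × (10-5)!)
         = 10! / (5! × 5!)
         = 252

Answer: 252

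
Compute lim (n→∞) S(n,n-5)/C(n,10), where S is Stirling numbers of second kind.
The leading term of S(n,n-5) as a polynomial in n is (9)!!·C(n,10), so the ratio → (9)!! = 945.

Answer: 945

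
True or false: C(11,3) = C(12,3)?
LHS = C(11,3) = 165; RHS = C(12,3) = 220. 165 ≠ 220, so the statement does not hold.
Final answer: False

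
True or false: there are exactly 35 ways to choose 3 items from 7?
True
C(7,3) = 35.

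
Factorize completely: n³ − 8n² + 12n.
n(n − 2)(n − 6)

Working:
n³ − 8n² + 12n = n(n² − 8n + 12) = n(n − 2)(n − 6).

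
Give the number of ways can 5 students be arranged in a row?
120

Explanation: Arrangements of 5 distinct objects: 5! = 120.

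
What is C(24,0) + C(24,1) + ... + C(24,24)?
16,777,216

Solution: Sum of binomial coefficients = 2^24 = 16,777,216.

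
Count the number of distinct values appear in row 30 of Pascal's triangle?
16

Reasoning: Row 30 has entries C(30,0)..C(30,30); by symmetry C(30,k)=C(30,30-k), giving 16 distinct values.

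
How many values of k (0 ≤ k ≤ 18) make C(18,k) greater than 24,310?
5

Solution: Row 18 is unimodal and symmetric about k=18/2. C(18,6)=18,564 ≤ 24,310; C(18,7)=31,824 > 24,310; by symmetry C(18,k) > 24,310 for k = 7..11. That's 11 - 7 + 1 = 5 values.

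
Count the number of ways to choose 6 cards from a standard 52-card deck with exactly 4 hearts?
13 hearts and 39 non-hearts: C(13,4) × C(39,2) = 715 × 741 = 529,815.
Final answer: 529,815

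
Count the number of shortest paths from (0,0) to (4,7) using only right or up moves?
330

Solution: Choose 4 rights from 11 moves: C(11,4) = 330.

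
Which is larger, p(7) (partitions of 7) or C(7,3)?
C(7,3)

Pentagonal recurrence p(n) = p(n−1) + p(n−2) − p(n−5) − p(n−7) + …: p(7) = p(6) + p(5) − p(2) − p(0) = 11 + 7 − 2 − 1 = 15; C(7,3) = 35.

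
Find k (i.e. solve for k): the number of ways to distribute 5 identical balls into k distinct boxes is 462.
7

Solution: Stars and bars: the count is C(5+k−1, k−1), increasing in k. k=5: C(9,4) = 126, k=6: C(10,5) = 252, k=7: C(11,6) = 462 ✓. So k = 7.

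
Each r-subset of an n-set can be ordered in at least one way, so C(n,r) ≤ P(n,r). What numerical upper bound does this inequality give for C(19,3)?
5,814

Reasoning: P(19,3) = 19·18·17 = 5,814, so C(19,3) ≤ 5,814. (The bound is loose by a factor of 3! = 6: C(19,3) = 5,814/6 = 969.)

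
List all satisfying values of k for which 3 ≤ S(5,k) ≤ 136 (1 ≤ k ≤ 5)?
2, 3, 4
S(5,1)=1; S(5,2)=15; S(5,3)=25; S(5,4)=10; S(5,5)=1. So valid k = 2, 3, 4.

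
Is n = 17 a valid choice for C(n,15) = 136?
Yes

C(17,15) = 17·16·15·14·13·12·11·10·9·8·7·6·5·4·3/15! = 177,843,714,048,000/1,307,674,368,000 = 136, which equals 136.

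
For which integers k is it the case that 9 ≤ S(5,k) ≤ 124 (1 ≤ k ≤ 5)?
2, 3, 4
S(5,1)=1; S(5,2)=15; S(5,3)=25; S(5,4)=10; S(5,5)=1. So valid k = 2, 3, 4.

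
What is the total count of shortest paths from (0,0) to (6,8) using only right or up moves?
3,003

Working:
Choose 6 rights from 14 moves: C(14,6) = 3,003.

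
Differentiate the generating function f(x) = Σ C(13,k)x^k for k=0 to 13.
Σ k·C(13,k)x^(k-1) for k=1 to 13

Reasoning: Term-by-term differentiation gives Σ k·C(13,k)x^{k-1} for k=1 to 13.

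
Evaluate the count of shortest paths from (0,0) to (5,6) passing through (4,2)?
75

Solution: To (4,2): C(6,4)=15. From there: C(5,1)=5. Total: 75.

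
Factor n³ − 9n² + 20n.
n(n − 4)(n − 5)

n³ − 9n² + 20n = n(n² − 9n + 20) = n(n − 4)(n − 5).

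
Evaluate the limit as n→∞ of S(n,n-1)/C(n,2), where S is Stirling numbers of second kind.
1

Explanation: S(n,n-1) = C(n,2), so the limit is 1.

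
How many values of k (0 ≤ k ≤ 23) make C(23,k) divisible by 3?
6

Explanation: Checking C(23,k) mod 3 for k = 0..23: divisible at k = 6, 7, 8, 15, 16, 17. That's 6 values.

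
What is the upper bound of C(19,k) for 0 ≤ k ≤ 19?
92,378

Reasoning: Maximum at k = 9 or k = 10: C(19,9) = 92,378.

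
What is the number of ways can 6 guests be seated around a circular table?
Circular arrangements: (6-1)! = 120.
Final answer: 120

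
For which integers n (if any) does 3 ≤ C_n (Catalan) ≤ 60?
3, 4, 5

Working:
C_2=2; C_3=5; C_4=14; C_5=42; C_6=132. So valid n = 3, 4, 5.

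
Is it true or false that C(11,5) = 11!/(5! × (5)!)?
False

Solution: The correct denominator is 5!×6!, giving C(11,5) = 462; the stated RHS is 11!/(5!×5!) = 2,772 ≠ 462, so the statement does not hold.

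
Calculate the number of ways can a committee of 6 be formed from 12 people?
924

Working:
C(12,6) = 12! / (6! × (12-6)!)
         = 12! / (6! × 6!)
         = 924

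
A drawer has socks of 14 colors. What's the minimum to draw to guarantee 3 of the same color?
29

Working:
Worst case: 2 of each = 28. One more: 29.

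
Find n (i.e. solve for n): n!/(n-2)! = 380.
20

Solution: n!/(n-2)! = n×(n-1), a product of 2 consecutive integers ≈ (n−0.5)^2. 380^(1/2) + 0.5 ≈ 20.0; check n = 20: 20×19 = 380 ✓. So n = 20.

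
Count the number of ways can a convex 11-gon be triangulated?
4,862
Using the Catalan number formula: C_n = C(2n, n) / (n+1)
C_9 = C(18, 9) / (9+1)
     = 48620 / 10
     = 4,862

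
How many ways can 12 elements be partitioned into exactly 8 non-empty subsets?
159,027

Solution: This equals S(12,8), the Stirling number of the 2nd kind.
Using the Stirling recurrence: S(n,k) = k·S(n-1,k) + S(n-1,k-1)
S(12,8) = 8·S(11,8) + S(11,7)
         = 8·11880 + 63987
         = 95040 + 63987
         = 159,027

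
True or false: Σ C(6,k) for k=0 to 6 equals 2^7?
Binomial theorem: Σ C(6,k) = (1+1)^6 = 2^6 = 64; RHS 2^7 = 128.

Answer: False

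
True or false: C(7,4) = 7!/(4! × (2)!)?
False

Reasoning: The correct denominator is 4!×3!, giving C(7,4) = 35; the stated RHS is 7!/(4!×2!) = 105 ≠ 35, so the statement does not hold.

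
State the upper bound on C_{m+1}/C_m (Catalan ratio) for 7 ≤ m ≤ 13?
C_{m+1}/C_m = 2(2m+1)/(m+2), which increases with m. Maximum at m = 13: 2·27/15 = 18/5.
Final answer: 18/5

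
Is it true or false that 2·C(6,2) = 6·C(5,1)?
True

Explanation: Absorption identity k·C(n,k) = n·C(n-1,k-1). LHS = 2·15 = 30; RHS = 6·5 = 30.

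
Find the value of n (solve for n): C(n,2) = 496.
32

Working:
C(n,2) = n(n−1)/2! is increasing in n, and n(n−1) = 2!·496 = 992 ≈ (n−0.5)^2 gives n ≈ 32.0. Check: C(30,2) = 435, C(31,2) = 465, C(32,2) = 496 ✓. So n = 32.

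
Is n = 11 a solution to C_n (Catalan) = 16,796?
No

Explanation: C_11 = C(22,11)/(11+1) = 705,432/12 = 58,786, which does not equal 16,796.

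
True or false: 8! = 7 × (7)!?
8! = 8 × 7! = 40,320, but 7 × 7! = 35,280.
Final answer: False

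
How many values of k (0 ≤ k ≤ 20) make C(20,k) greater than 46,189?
7

Explanation: Row 20 is unimodal and symmetric about k=20/2. C(20,6)=38,760 ≤ 46,189; C(20,7)=77,520 > 46,189; by symmetry C(20,k) > 46,189 for k = 7..13. That's 13 - 7 + 1 = 7 values.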